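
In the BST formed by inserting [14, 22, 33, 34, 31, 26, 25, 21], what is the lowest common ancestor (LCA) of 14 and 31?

Tree insertion order: [14, 22, 33, 34, 31, 26, 25, 21]
Tree (level-order array): [14, None, 22, 21, 33, None, None, 31, 34, 26, None, None, None, 25]
In a BST, the LCA of p=14, q=31 is the first node v on the
root-to-leaf path with p <= v <= q (go left if both < v, right if both > v).
Walk from root:
  at 14: 14 <= 14 <= 31, this is the LCA
LCA = 14


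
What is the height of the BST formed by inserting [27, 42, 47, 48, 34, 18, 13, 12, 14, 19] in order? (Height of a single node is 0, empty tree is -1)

Insertion order: [27, 42, 47, 48, 34, 18, 13, 12, 14, 19]
Tree (level-order array): [27, 18, 42, 13, 19, 34, 47, 12, 14, None, None, None, None, None, 48]
Compute height bottom-up (empty subtree = -1):
  height(12) = 1 + max(-1, -1) = 0
  height(14) = 1 + max(-1, -1) = 0
  height(13) = 1 + max(0, 0) = 1
  height(19) = 1 + max(-1, -1) = 0
  height(18) = 1 + max(1, 0) = 2
  height(34) = 1 + max(-1, -1) = 0
  height(48) = 1 + max(-1, -1) = 0
  height(47) = 1 + max(-1, 0) = 1
  height(42) = 1 + max(0, 1) = 2
  height(27) = 1 + max(2, 2) = 3
Height = 3


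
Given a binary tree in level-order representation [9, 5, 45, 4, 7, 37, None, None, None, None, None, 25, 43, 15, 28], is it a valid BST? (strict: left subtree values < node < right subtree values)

Level-order array: [9, 5, 45, 4, 7, 37, None, None, None, None, None, 25, 43, 15, 28]
Validate using subtree bounds (lo, hi): at each node, require lo < value < hi,
then recurse left with hi=value and right with lo=value.
Preorder trace (stopping at first violation):
  at node 9 with bounds (-inf, +inf): OK
  at node 5 with bounds (-inf, 9): OK
  at node 4 with bounds (-inf, 5): OK
  at node 7 with bounds (5, 9): OK
  at node 45 with bounds (9, +inf): OK
  at node 37 with bounds (9, 45): OK
  at node 25 with bounds (9, 37): OK
  at node 15 with bounds (9, 25): OK
  at node 28 with bounds (25, 37): OK
  at node 43 with bounds (37, 45): OK
No violation found at any node.
Result: Valid BST


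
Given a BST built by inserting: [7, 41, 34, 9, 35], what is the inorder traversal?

Tree insertion order: [7, 41, 34, 9, 35]
Tree (level-order array): [7, None, 41, 34, None, 9, 35]
Inorder traversal: [7, 9, 34, 35, 41]


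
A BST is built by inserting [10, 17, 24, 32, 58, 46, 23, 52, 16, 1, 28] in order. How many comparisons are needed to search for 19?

Search path for 19: 10 -> 17 -> 24 -> 23
Found: False
Comparisons: 4


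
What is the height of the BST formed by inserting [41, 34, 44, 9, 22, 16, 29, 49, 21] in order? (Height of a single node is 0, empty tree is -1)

Insertion order: [41, 34, 44, 9, 22, 16, 29, 49, 21]
Tree (level-order array): [41, 34, 44, 9, None, None, 49, None, 22, None, None, 16, 29, None, 21]
Compute height bottom-up (empty subtree = -1):
  height(21) = 1 + max(-1, -1) = 0
  height(16) = 1 + max(-1, 0) = 1
  height(29) = 1 + max(-1, -1) = 0
  height(22) = 1 + max(1, 0) = 2
  height(9) = 1 + max(-1, 2) = 3
  height(34) = 1 + max(3, -1) = 4
  height(49) = 1 + max(-1, -1) = 0
  height(44) = 1 + max(-1, 0) = 1
  height(41) = 1 + max(4, 1) = 5
Height = 5


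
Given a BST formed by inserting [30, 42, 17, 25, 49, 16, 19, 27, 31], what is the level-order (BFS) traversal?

Tree insertion order: [30, 42, 17, 25, 49, 16, 19, 27, 31]
Tree (level-order array): [30, 17, 42, 16, 25, 31, 49, None, None, 19, 27]
BFS from the root, enqueuing left then right child of each popped node:
  queue [30] -> pop 30, enqueue [17, 42], visited so far: [30]
  queue [17, 42] -> pop 17, enqueue [16, 25], visited so far: [30, 17]
  queue [42, 16, 25] -> pop 42, enqueue [31, 49], visited so far: [30, 17, 42]
  queue [16, 25, 31, 49] -> pop 16, enqueue [none], visited so far: [30, 17, 42, 16]
  queue [25, 31, 49] -> pop 25, enqueue [19, 27], visited so far: [30, 17, 42, 16, 25]
  queue [31, 49, 19, 27] -> pop 31, enqueue [none], visited so far: [30, 17, 42, 16, 25, 31]
  queue [49, 19, 27] -> pop 49, enqueue [none], visited so far: [30, 17, 42, 16, 25, 31, 49]
  queue [19, 27] -> pop 19, enqueue [none], visited so far: [30, 17, 42, 16, 25, 31, 49, 19]
  queue [27] -> pop 27, enqueue [none], visited so far: [30, 17, 42, 16, 25, 31, 49, 19, 27]
Result: [30, 17, 42, 16, 25, 31, 49, 19, 27]


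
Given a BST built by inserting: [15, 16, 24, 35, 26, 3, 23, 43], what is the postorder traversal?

Tree insertion order: [15, 16, 24, 35, 26, 3, 23, 43]
Tree (level-order array): [15, 3, 16, None, None, None, 24, 23, 35, None, None, 26, 43]
Postorder traversal: [3, 23, 26, 43, 35, 24, 16, 15]


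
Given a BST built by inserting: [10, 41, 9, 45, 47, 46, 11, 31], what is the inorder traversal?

Tree insertion order: [10, 41, 9, 45, 47, 46, 11, 31]
Tree (level-order array): [10, 9, 41, None, None, 11, 45, None, 31, None, 47, None, None, 46]
Inorder traversal: [9, 10, 11, 31, 41, 45, 46, 47]


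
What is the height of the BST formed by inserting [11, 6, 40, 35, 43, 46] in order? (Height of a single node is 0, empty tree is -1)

Insertion order: [11, 6, 40, 35, 43, 46]
Tree (level-order array): [11, 6, 40, None, None, 35, 43, None, None, None, 46]
Compute height bottom-up (empty subtree = -1):
  height(6) = 1 + max(-1, -1) = 0
  height(35) = 1 + max(-1, -1) = 0
  height(46) = 1 + max(-1, -1) = 0
  height(43) = 1 + max(-1, 0) = 1
  height(40) = 1 + max(0, 1) = 2
  height(11) = 1 + max(0, 2) = 3
Height = 3


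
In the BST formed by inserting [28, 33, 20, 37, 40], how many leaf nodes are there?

Tree built from: [28, 33, 20, 37, 40]
Tree (level-order array): [28, 20, 33, None, None, None, 37, None, 40]
Rule: A leaf has 0 children.
Per-node child counts:
  node 28: 2 child(ren)
  node 20: 0 child(ren)
  node 33: 1 child(ren)
  node 37: 1 child(ren)
  node 40: 0 child(ren)
Matching nodes: [20, 40]
Count of leaf nodes: 2


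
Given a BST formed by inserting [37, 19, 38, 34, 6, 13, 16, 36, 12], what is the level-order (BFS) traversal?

Tree insertion order: [37, 19, 38, 34, 6, 13, 16, 36, 12]
Tree (level-order array): [37, 19, 38, 6, 34, None, None, None, 13, None, 36, 12, 16]
BFS from the root, enqueuing left then right child of each popped node:
  queue [37] -> pop 37, enqueue [19, 38], visited so far: [37]
  queue [19, 38] -> pop 19, enqueue [6, 34], visited so far: [37, 19]
  queue [38, 6, 34] -> pop 38, enqueue [none], visited so far: [37, 19, 38]
  queue [6, 34] -> pop 6, enqueue [13], visited so far: [37, 19, 38, 6]
  queue [34, 13] -> pop 34, enqueue [36], visited so far: [37, 19, 38, 6, 34]
  queue [13, 36] -> pop 13, enqueue [12, 16], visited so far: [37, 19, 38, 6, 34, 13]
  queue [36, 12, 16] -> pop 36, enqueue [none], visited so far: [37, 19, 38, 6, 34, 13, 36]
  queue [12, 16] -> pop 12, enqueue [none], visited so far: [37, 19, 38, 6, 34, 13, 36, 12]
  queue [16] -> pop 16, enqueue [none], visited so far: [37, 19, 38, 6, 34, 13, 36, 12, 16]
Result: [37, 19, 38, 6, 34, 13, 36, 12, 16]


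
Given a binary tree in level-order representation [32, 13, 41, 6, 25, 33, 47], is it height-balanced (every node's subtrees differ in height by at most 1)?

Tree (level-order array): [32, 13, 41, 6, 25, 33, 47]
Definition: a tree is height-balanced if, at every node, |h(left) - h(right)| <= 1 (empty subtree has height -1).
Bottom-up per-node check:
  node 6: h_left=-1, h_right=-1, diff=0 [OK], height=0
  node 25: h_left=-1, h_right=-1, diff=0 [OK], height=0
  node 13: h_left=0, h_right=0, diff=0 [OK], height=1
  node 33: h_left=-1, h_right=-1, diff=0 [OK], height=0
  node 47: h_left=-1, h_right=-1, diff=0 [OK], height=0
  node 41: h_left=0, h_right=0, diff=0 [OK], height=1
  node 32: h_left=1, h_right=1, diff=0 [OK], height=2
All nodes satisfy the balance condition.
Result: Balanced


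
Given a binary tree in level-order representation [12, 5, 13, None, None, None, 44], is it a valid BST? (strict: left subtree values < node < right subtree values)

Level-order array: [12, 5, 13, None, None, None, 44]
Validate using subtree bounds (lo, hi): at each node, require lo < value < hi,
then recurse left with hi=value and right with lo=value.
Preorder trace (stopping at first violation):
  at node 12 with bounds (-inf, +inf): OK
  at node 5 with bounds (-inf, 12): OK
  at node 13 with bounds (12, +inf): OK
  at node 44 with bounds (13, +inf): OK
No violation found at any node.
Result: Valid BST


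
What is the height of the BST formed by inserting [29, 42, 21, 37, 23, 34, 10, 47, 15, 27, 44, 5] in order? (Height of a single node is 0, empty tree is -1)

Insertion order: [29, 42, 21, 37, 23, 34, 10, 47, 15, 27, 44, 5]
Tree (level-order array): [29, 21, 42, 10, 23, 37, 47, 5, 15, None, 27, 34, None, 44]
Compute height bottom-up (empty subtree = -1):
  height(5) = 1 + max(-1, -1) = 0
  height(15) = 1 + max(-1, -1) = 0
  height(10) = 1 + max(0, 0) = 1
  height(27) = 1 + max(-1, -1) = 0
  height(23) = 1 + max(-1, 0) = 1
  height(21) = 1 + max(1, 1) = 2
  height(34) = 1 + max(-1, -1) = 0
  height(37) = 1 + max(0, -1) = 1
  height(44) = 1 + max(-1, -1) = 0
  height(47) = 1 + max(0, -1) = 1
  height(42) = 1 + max(1, 1) = 2
  height(29) = 1 + max(2, 2) = 3
Height = 3


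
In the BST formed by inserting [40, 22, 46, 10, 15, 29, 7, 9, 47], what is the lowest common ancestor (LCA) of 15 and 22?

Tree insertion order: [40, 22, 46, 10, 15, 29, 7, 9, 47]
Tree (level-order array): [40, 22, 46, 10, 29, None, 47, 7, 15, None, None, None, None, None, 9]
In a BST, the LCA of p=15, q=22 is the first node v on the
root-to-leaf path with p <= v <= q (go left if both < v, right if both > v).
Walk from root:
  at 40: both 15 and 22 < 40, go left
  at 22: 15 <= 22 <= 22, this is the LCA
LCA = 22


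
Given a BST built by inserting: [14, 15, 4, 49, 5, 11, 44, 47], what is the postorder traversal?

Tree insertion order: [14, 15, 4, 49, 5, 11, 44, 47]
Tree (level-order array): [14, 4, 15, None, 5, None, 49, None, 11, 44, None, None, None, None, 47]
Postorder traversal: [11, 5, 4, 47, 44, 49, 15, 14]


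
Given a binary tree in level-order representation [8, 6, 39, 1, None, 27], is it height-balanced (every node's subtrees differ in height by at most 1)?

Tree (level-order array): [8, 6, 39, 1, None, 27]
Definition: a tree is height-balanced if, at every node, |h(left) - h(right)| <= 1 (empty subtree has height -1).
Bottom-up per-node check:
  node 1: h_left=-1, h_right=-1, diff=0 [OK], height=0
  node 6: h_left=0, h_right=-1, diff=1 [OK], height=1
  node 27: h_left=-1, h_right=-1, diff=0 [OK], height=0
  node 39: h_left=0, h_right=-1, diff=1 [OK], height=1
  node 8: h_left=1, h_right=1, diff=0 [OK], height=2
All nodes satisfy the balance condition.
Result: Balanced


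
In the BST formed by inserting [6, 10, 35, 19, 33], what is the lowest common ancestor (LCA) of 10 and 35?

Tree insertion order: [6, 10, 35, 19, 33]
Tree (level-order array): [6, None, 10, None, 35, 19, None, None, 33]
In a BST, the LCA of p=10, q=35 is the first node v on the
root-to-leaf path with p <= v <= q (go left if both < v, right if both > v).
Walk from root:
  at 6: both 10 and 35 > 6, go right
  at 10: 10 <= 10 <= 35, this is the LCA
LCA = 10


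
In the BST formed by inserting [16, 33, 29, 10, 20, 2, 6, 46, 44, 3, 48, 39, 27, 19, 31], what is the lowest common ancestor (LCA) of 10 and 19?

Tree insertion order: [16, 33, 29, 10, 20, 2, 6, 46, 44, 3, 48, 39, 27, 19, 31]
Tree (level-order array): [16, 10, 33, 2, None, 29, 46, None, 6, 20, 31, 44, 48, 3, None, 19, 27, None, None, 39]
In a BST, the LCA of p=10, q=19 is the first node v on the
root-to-leaf path with p <= v <= q (go left if both < v, right if both > v).
Walk from root:
  at 16: 10 <= 16 <= 19, this is the LCA
LCA = 16


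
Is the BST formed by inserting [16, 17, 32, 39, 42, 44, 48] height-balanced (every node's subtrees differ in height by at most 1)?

Tree (level-order array): [16, None, 17, None, 32, None, 39, None, 42, None, 44, None, 48]
Definition: a tree is height-balanced if, at every node, |h(left) - h(right)| <= 1 (empty subtree has height -1).
Bottom-up per-node check:
  node 48: h_left=-1, h_right=-1, diff=0 [OK], height=0
  node 44: h_left=-1, h_right=0, diff=1 [OK], height=1
  node 42: h_left=-1, h_right=1, diff=2 [FAIL (|-1-1|=2 > 1)], height=2
  node 39: h_left=-1, h_right=2, diff=3 [FAIL (|-1-2|=3 > 1)], height=3
  node 32: h_left=-1, h_right=3, diff=4 [FAIL (|-1-3|=4 > 1)], height=4
  node 17: h_left=-1, h_right=4, diff=5 [FAIL (|-1-4|=5 > 1)], height=5
  node 16: h_left=-1, h_right=5, diff=6 [FAIL (|-1-5|=6 > 1)], height=6
Node 42 violates the condition: |-1 - 1| = 2 > 1.
Result: Not balanced


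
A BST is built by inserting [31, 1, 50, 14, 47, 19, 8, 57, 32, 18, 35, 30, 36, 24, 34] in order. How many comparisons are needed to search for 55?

Search path for 55: 31 -> 50 -> 57
Found: False
Comparisons: 3


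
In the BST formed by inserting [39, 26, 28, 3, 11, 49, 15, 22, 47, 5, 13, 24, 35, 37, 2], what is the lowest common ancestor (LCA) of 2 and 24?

Tree insertion order: [39, 26, 28, 3, 11, 49, 15, 22, 47, 5, 13, 24, 35, 37, 2]
Tree (level-order array): [39, 26, 49, 3, 28, 47, None, 2, 11, None, 35, None, None, None, None, 5, 15, None, 37, None, None, 13, 22, None, None, None, None, None, 24]
In a BST, the LCA of p=2, q=24 is the first node v on the
root-to-leaf path with p <= v <= q (go left if both < v, right if both > v).
Walk from root:
  at 39: both 2 and 24 < 39, go left
  at 26: both 2 and 24 < 26, go left
  at 3: 2 <= 3 <= 24, this is the LCA
LCA = 3


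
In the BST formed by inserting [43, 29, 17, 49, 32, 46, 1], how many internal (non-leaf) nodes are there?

Tree built from: [43, 29, 17, 49, 32, 46, 1]
Tree (level-order array): [43, 29, 49, 17, 32, 46, None, 1]
Rule: An internal node has at least one child.
Per-node child counts:
  node 43: 2 child(ren)
  node 29: 2 child(ren)
  node 17: 1 child(ren)
  node 1: 0 child(ren)
  node 32: 0 child(ren)
  node 49: 1 child(ren)
  node 46: 0 child(ren)
Matching nodes: [43, 29, 17, 49]
Count of internal (non-leaf) nodes: 4


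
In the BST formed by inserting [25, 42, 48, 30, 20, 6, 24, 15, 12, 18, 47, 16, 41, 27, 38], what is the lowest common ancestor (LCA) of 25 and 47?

Tree insertion order: [25, 42, 48, 30, 20, 6, 24, 15, 12, 18, 47, 16, 41, 27, 38]
Tree (level-order array): [25, 20, 42, 6, 24, 30, 48, None, 15, None, None, 27, 41, 47, None, 12, 18, None, None, 38, None, None, None, None, None, 16]
In a BST, the LCA of p=25, q=47 is the first node v on the
root-to-leaf path with p <= v <= q (go left if both < v, right if both > v).
Walk from root:
  at 25: 25 <= 25 <= 47, this is the LCA
LCA = 25


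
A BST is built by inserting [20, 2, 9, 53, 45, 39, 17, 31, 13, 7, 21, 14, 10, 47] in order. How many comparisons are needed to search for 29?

Search path for 29: 20 -> 53 -> 45 -> 39 -> 31 -> 21
Found: False
Comparisons: 6


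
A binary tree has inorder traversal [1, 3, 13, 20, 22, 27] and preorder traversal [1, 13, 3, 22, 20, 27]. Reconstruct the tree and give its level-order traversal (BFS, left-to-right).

Inorder:  [1, 3, 13, 20, 22, 27]
Preorder: [1, 13, 3, 22, 20, 27]
Algorithm: preorder visits root first, so consume preorder in order;
for each root, split the current inorder slice at that value into
left-subtree inorder and right-subtree inorder, then recurse.
Recursive splits:
  root=1; inorder splits into left=[], right=[3, 13, 20, 22, 27]
  root=13; inorder splits into left=[3], right=[20, 22, 27]
  root=3; inorder splits into left=[], right=[]
  root=22; inorder splits into left=[20], right=[27]
  root=20; inorder splits into left=[], right=[]
  root=27; inorder splits into left=[], right=[]
Reconstructed level-order: [1, 13, 3, 22, 20, 27]


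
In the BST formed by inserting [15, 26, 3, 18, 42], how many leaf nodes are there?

Tree built from: [15, 26, 3, 18, 42]
Tree (level-order array): [15, 3, 26, None, None, 18, 42]
Rule: A leaf has 0 children.
Per-node child counts:
  node 15: 2 child(ren)
  node 3: 0 child(ren)
  node 26: 2 child(ren)
  node 18: 0 child(ren)
  node 42: 0 child(ren)
Matching nodes: [3, 18, 42]
Count of leaf nodes: 3


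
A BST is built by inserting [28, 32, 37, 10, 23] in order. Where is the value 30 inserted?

Starting tree (level order): [28, 10, 32, None, 23, None, 37]
Insertion path: 28 -> 32
Result: insert 30 as left child of 32
Final tree (level order): [28, 10, 32, None, 23, 30, 37]


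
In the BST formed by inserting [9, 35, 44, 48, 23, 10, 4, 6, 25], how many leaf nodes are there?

Tree built from: [9, 35, 44, 48, 23, 10, 4, 6, 25]
Tree (level-order array): [9, 4, 35, None, 6, 23, 44, None, None, 10, 25, None, 48]
Rule: A leaf has 0 children.
Per-node child counts:
  node 9: 2 child(ren)
  node 4: 1 child(ren)
  node 6: 0 child(ren)
  node 35: 2 child(ren)
  node 23: 2 child(ren)
  node 10: 0 child(ren)
  node 25: 0 child(ren)
  node 44: 1 child(ren)
  node 48: 0 child(ren)
Matching nodes: [6, 10, 25, 48]
Count of leaf nodes: 4


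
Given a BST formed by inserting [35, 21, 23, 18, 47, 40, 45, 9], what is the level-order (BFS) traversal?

Tree insertion order: [35, 21, 23, 18, 47, 40, 45, 9]
Tree (level-order array): [35, 21, 47, 18, 23, 40, None, 9, None, None, None, None, 45]
BFS from the root, enqueuing left then right child of each popped node:
  queue [35] -> pop 35, enqueue [21, 47], visited so far: [35]
  queue [21, 47] -> pop 21, enqueue [18, 23], visited so far: [35, 21]
  queue [47, 18, 23] -> pop 47, enqueue [40], visited so far: [35, 21, 47]
  queue [18, 23, 40] -> pop 18, enqueue [9], visited so far: [35, 21, 47, 18]
  queue [23, 40, 9] -> pop 23, enqueue [none], visited so far: [35, 21, 47, 18, 23]
  queue [40, 9] -> pop 40, enqueue [45], visited so far: [35, 21, 47, 18, 23, 40]
  queue [9, 45] -> pop 9, enqueue [none], visited so far: [35, 21, 47, 18, 23, 40, 9]
  queue [45] -> pop 45, enqueue [none], visited so far: [35, 21, 47, 18, 23, 40, 9, 45]
Result: [35, 21, 47, 18, 23, 40, 9, 45]


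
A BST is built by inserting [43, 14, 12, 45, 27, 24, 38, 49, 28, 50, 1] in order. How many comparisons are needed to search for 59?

Search path for 59: 43 -> 45 -> 49 -> 50
Found: False
Comparisons: 4


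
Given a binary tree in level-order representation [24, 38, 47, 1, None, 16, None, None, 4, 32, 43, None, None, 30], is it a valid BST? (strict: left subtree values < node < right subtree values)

Level-order array: [24, 38, 47, 1, None, 16, None, None, 4, 32, 43, None, None, 30]
Validate using subtree bounds (lo, hi): at each node, require lo < value < hi,
then recurse left with hi=value and right with lo=value.
Preorder trace (stopping at first violation):
  at node 24 with bounds (-inf, +inf): OK
  at node 38 with bounds (-inf, 24): VIOLATION
Node 38 violates its bound: not (-inf < 38 < 24).
Result: Not a valid BST


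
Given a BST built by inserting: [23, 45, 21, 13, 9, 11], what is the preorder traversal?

Tree insertion order: [23, 45, 21, 13, 9, 11]
Tree (level-order array): [23, 21, 45, 13, None, None, None, 9, None, None, 11]
Preorder traversal: [23, 21, 13, 9, 11, 45]


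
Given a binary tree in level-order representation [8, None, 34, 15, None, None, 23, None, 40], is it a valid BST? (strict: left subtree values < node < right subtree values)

Level-order array: [8, None, 34, 15, None, None, 23, None, 40]
Validate using subtree bounds (lo, hi): at each node, require lo < value < hi,
then recurse left with hi=value and right with lo=value.
Preorder trace (stopping at first violation):
  at node 8 with bounds (-inf, +inf): OK
  at node 34 with bounds (8, +inf): OK
  at node 15 with bounds (8, 34): OK
  at node 23 with bounds (15, 34): OK
  at node 40 with bounds (23, 34): VIOLATION
Node 40 violates its bound: not (23 < 40 < 34).
Result: Not a valid BST


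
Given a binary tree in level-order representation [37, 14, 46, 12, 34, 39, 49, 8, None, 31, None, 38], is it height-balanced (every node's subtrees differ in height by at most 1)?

Tree (level-order array): [37, 14, 46, 12, 34, 39, 49, 8, None, 31, None, 38]
Definition: a tree is height-balanced if, at every node, |h(left) - h(right)| <= 1 (empty subtree has height -1).
Bottom-up per-node check:
  node 8: h_left=-1, h_right=-1, diff=0 [OK], height=0
  node 12: h_left=0, h_right=-1, diff=1 [OK], height=1
  node 31: h_left=-1, h_right=-1, diff=0 [OK], height=0
  node 34: h_left=0, h_right=-1, diff=1 [OK], height=1
  node 14: h_left=1, h_right=1, diff=0 [OK], height=2
  node 38: h_left=-1, h_right=-1, diff=0 [OK], height=0
  node 39: h_left=0, h_right=-1, diff=1 [OK], height=1
  node 49: h_left=-1, h_right=-1, diff=0 [OK], height=0
  node 46: h_left=1, h_right=0, diff=1 [OK], height=2
  node 37: h_left=2, h_right=2, diff=0 [OK], height=3
All nodes satisfy the balance condition.
Result: Balanced


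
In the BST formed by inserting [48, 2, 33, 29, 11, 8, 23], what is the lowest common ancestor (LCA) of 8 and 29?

Tree insertion order: [48, 2, 33, 29, 11, 8, 23]
Tree (level-order array): [48, 2, None, None, 33, 29, None, 11, None, 8, 23]
In a BST, the LCA of p=8, q=29 is the first node v on the
root-to-leaf path with p <= v <= q (go left if both < v, right if both > v).
Walk from root:
  at 48: both 8 and 29 < 48, go left
  at 2: both 8 and 29 > 2, go right
  at 33: both 8 and 29 < 33, go left
  at 29: 8 <= 29 <= 29, this is the LCA
LCA = 29


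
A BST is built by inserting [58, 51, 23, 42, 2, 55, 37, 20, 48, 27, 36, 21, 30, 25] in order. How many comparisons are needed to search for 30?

Search path for 30: 58 -> 51 -> 23 -> 42 -> 37 -> 27 -> 36 -> 30
Found: True
Comparisons: 8


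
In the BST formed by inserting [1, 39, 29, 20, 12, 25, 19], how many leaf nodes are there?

Tree built from: [1, 39, 29, 20, 12, 25, 19]
Tree (level-order array): [1, None, 39, 29, None, 20, None, 12, 25, None, 19]
Rule: A leaf has 0 children.
Per-node child counts:
  node 1: 1 child(ren)
  node 39: 1 child(ren)
  node 29: 1 child(ren)
  node 20: 2 child(ren)
  node 12: 1 child(ren)
  node 19: 0 child(ren)
  node 25: 0 child(ren)
Matching nodes: [19, 25]
Count of leaf nodes: 2


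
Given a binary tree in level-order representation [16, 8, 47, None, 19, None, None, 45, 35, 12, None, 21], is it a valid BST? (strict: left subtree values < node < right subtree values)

Level-order array: [16, 8, 47, None, 19, None, None, 45, 35, 12, None, 21]
Validate using subtree bounds (lo, hi): at each node, require lo < value < hi,
then recurse left with hi=value and right with lo=value.
Preorder trace (stopping at first violation):
  at node 16 with bounds (-inf, +inf): OK
  at node 8 with bounds (-inf, 16): OK
  at node 19 with bounds (8, 16): VIOLATION
Node 19 violates its bound: not (8 < 19 < 16).
Result: Not a valid BST


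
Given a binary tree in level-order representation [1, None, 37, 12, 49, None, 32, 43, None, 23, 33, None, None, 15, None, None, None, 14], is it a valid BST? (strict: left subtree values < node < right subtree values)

Level-order array: [1, None, 37, 12, 49, None, 32, 43, None, 23, 33, None, None, 15, None, None, None, 14]
Validate using subtree bounds (lo, hi): at each node, require lo < value < hi,
then recurse left with hi=value and right with lo=value.
Preorder trace (stopping at first violation):
  at node 1 with bounds (-inf, +inf): OK
  at node 37 with bounds (1, +inf): OK
  at node 12 with bounds (1, 37): OK
  at node 32 with bounds (12, 37): OK
  at node 23 with bounds (12, 32): OK
  at node 15 with bounds (12, 23): OK
  at node 14 with bounds (12, 15): OK
  at node 33 with bounds (32, 37): OK
  at node 49 with bounds (37, +inf): OK
  at node 43 with bounds (37, 49): OK
No violation found at any node.
Result: Valid BST


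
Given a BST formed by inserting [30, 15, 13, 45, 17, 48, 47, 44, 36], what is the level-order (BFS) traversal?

Tree insertion order: [30, 15, 13, 45, 17, 48, 47, 44, 36]
Tree (level-order array): [30, 15, 45, 13, 17, 44, 48, None, None, None, None, 36, None, 47]
BFS from the root, enqueuing left then right child of each popped node:
  queue [30] -> pop 30, enqueue [15, 45], visited so far: [30]
  queue [15, 45] -> pop 15, enqueue [13, 17], visited so far: [30, 15]
  queue [45, 13, 17] -> pop 45, enqueue [44, 48], visited so far: [30, 15, 45]
  queue [13, 17, 44, 48] -> pop 13, enqueue [none], visited so far: [30, 15, 45, 13]
  queue [17, 44, 48] -> pop 17, enqueue [none], visited so far: [30, 15, 45, 13, 17]
  queue [44, 48] -> pop 44, enqueue [36], visited so far: [30, 15, 45, 13, 17, 44]
  queue [48, 36] -> pop 48, enqueue [47], visited so far: [30, 15, 45, 13, 17, 44, 48]
  queue [36, 47] -> pop 36, enqueue [none], visited so far: [30, 15, 45, 13, 17, 44, 48, 36]
  queue [47] -> pop 47, enqueue [none], visited so far: [30, 15, 45, 13, 17, 44, 48, 36, 47]
Result: [30, 15, 45, 13, 17, 44, 48, 36, 47]


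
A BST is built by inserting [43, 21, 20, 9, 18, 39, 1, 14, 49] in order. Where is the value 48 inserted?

Starting tree (level order): [43, 21, 49, 20, 39, None, None, 9, None, None, None, 1, 18, None, None, 14]
Insertion path: 43 -> 49
Result: insert 48 as left child of 49
Final tree (level order): [43, 21, 49, 20, 39, 48, None, 9, None, None, None, None, None, 1, 18, None, None, 14]


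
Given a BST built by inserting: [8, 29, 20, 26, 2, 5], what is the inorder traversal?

Tree insertion order: [8, 29, 20, 26, 2, 5]
Tree (level-order array): [8, 2, 29, None, 5, 20, None, None, None, None, 26]
Inorder traversal: [2, 5, 8, 20, 26, 29]


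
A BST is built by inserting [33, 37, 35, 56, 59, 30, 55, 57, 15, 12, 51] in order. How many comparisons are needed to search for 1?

Search path for 1: 33 -> 30 -> 15 -> 12
Found: False
Comparisons: 4


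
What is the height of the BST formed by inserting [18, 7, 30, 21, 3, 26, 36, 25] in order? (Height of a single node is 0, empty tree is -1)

Insertion order: [18, 7, 30, 21, 3, 26, 36, 25]
Tree (level-order array): [18, 7, 30, 3, None, 21, 36, None, None, None, 26, None, None, 25]
Compute height bottom-up (empty subtree = -1):
  height(3) = 1 + max(-1, -1) = 0
  height(7) = 1 + max(0, -1) = 1
  height(25) = 1 + max(-1, -1) = 0
  height(26) = 1 + max(0, -1) = 1
  height(21) = 1 + max(-1, 1) = 2
  height(36) = 1 + max(-1, -1) = 0
  height(30) = 1 + max(2, 0) = 3
  height(18) = 1 + max(1, 3) = 4
Height = 4


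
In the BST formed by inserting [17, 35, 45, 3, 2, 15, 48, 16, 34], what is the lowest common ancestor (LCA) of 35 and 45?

Tree insertion order: [17, 35, 45, 3, 2, 15, 48, 16, 34]
Tree (level-order array): [17, 3, 35, 2, 15, 34, 45, None, None, None, 16, None, None, None, 48]
In a BST, the LCA of p=35, q=45 is the first node v on the
root-to-leaf path with p <= v <= q (go left if both < v, right if both > v).
Walk from root:
  at 17: both 35 and 45 > 17, go right
  at 35: 35 <= 35 <= 45, this is the LCA
LCA = 35


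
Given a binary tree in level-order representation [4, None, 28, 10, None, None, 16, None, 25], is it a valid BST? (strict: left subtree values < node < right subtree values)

Level-order array: [4, None, 28, 10, None, None, 16, None, 25]
Validate using subtree bounds (lo, hi): at each node, require lo < value < hi,
then recurse left with hi=value and right with lo=value.
Preorder trace (stopping at first violation):
  at node 4 with bounds (-inf, +inf): OK
  at node 28 with bounds (4, +inf): OK
  at node 10 with bounds (4, 28): OK
  at node 16 with bounds (10, 28): OK
  at node 25 with bounds (16, 28): OK
No violation found at any node.
Result: Valid BST


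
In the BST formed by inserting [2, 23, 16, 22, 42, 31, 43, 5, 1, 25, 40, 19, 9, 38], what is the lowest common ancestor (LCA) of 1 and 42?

Tree insertion order: [2, 23, 16, 22, 42, 31, 43, 5, 1, 25, 40, 19, 9, 38]
Tree (level-order array): [2, 1, 23, None, None, 16, 42, 5, 22, 31, 43, None, 9, 19, None, 25, 40, None, None, None, None, None, None, None, None, 38]
In a BST, the LCA of p=1, q=42 is the first node v on the
root-to-leaf path with p <= v <= q (go left if both < v, right if both > v).
Walk from root:
  at 2: 1 <= 2 <= 42, this is the LCA
LCA = 2


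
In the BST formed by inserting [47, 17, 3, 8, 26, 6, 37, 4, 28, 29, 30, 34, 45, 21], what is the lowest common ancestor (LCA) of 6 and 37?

Tree insertion order: [47, 17, 3, 8, 26, 6, 37, 4, 28, 29, 30, 34, 45, 21]
Tree (level-order array): [47, 17, None, 3, 26, None, 8, 21, 37, 6, None, None, None, 28, 45, 4, None, None, 29, None, None, None, None, None, 30, None, 34]
In a BST, the LCA of p=6, q=37 is the first node v on the
root-to-leaf path with p <= v <= q (go left if both < v, right if both > v).
Walk from root:
  at 47: both 6 and 37 < 47, go left
  at 17: 6 <= 17 <= 37, this is the LCA
LCA = 17


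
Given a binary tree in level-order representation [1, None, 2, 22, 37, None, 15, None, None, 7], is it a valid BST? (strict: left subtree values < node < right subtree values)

Level-order array: [1, None, 2, 22, 37, None, 15, None, None, 7]
Validate using subtree bounds (lo, hi): at each node, require lo < value < hi,
then recurse left with hi=value and right with lo=value.
Preorder trace (stopping at first violation):
  at node 1 with bounds (-inf, +inf): OK
  at node 2 with bounds (1, +inf): OK
  at node 22 with bounds (1, 2): VIOLATION
Node 22 violates its bound: not (1 < 22 < 2).
Result: Not a valid BST


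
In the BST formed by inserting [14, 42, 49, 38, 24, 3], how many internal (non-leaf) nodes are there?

Tree built from: [14, 42, 49, 38, 24, 3]
Tree (level-order array): [14, 3, 42, None, None, 38, 49, 24]
Rule: An internal node has at least one child.
Per-node child counts:
  node 14: 2 child(ren)
  node 3: 0 child(ren)
  node 42: 2 child(ren)
  node 38: 1 child(ren)
  node 24: 0 child(ren)
  node 49: 0 child(ren)
Matching nodes: [14, 42, 38]
Count of internal (non-leaf) nodes: 3


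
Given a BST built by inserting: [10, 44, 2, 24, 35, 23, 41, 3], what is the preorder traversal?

Tree insertion order: [10, 44, 2, 24, 35, 23, 41, 3]
Tree (level-order array): [10, 2, 44, None, 3, 24, None, None, None, 23, 35, None, None, None, 41]
Preorder traversal: [10, 2, 3, 44, 24, 23, 35, 41]


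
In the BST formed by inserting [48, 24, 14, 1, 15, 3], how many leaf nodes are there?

Tree built from: [48, 24, 14, 1, 15, 3]
Tree (level-order array): [48, 24, None, 14, None, 1, 15, None, 3]
Rule: A leaf has 0 children.
Per-node child counts:
  node 48: 1 child(ren)
  node 24: 1 child(ren)
  node 14: 2 child(ren)
  node 1: 1 child(ren)
  node 3: 0 child(ren)
  node 15: 0 child(ren)
Matching nodes: [3, 15]
Count of leaf nodes: 2


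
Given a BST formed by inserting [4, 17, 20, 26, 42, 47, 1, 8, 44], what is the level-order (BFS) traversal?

Tree insertion order: [4, 17, 20, 26, 42, 47, 1, 8, 44]
Tree (level-order array): [4, 1, 17, None, None, 8, 20, None, None, None, 26, None, 42, None, 47, 44]
BFS from the root, enqueuing left then right child of each popped node:
  queue [4] -> pop 4, enqueue [1, 17], visited so far: [4]
  queue [1, 17] -> pop 1, enqueue [none], visited so far: [4, 1]
  queue [17] -> pop 17, enqueue [8, 20], visited so far: [4, 1, 17]
  queue [8, 20] -> pop 8, enqueue [none], visited so far: [4, 1, 17, 8]
  queue [20] -> pop 20, enqueue [26], visited so far: [4, 1, 17, 8, 20]
  queue [26] -> pop 26, enqueue [42], visited so far: [4, 1, 17, 8, 20, 26]
  queue [42] -> pop 42, enqueue [47], visited so far: [4, 1, 17, 8, 20, 26, 42]
  queue [47] -> pop 47, enqueue [44], visited so far: [4, 1, 17, 8, 20, 26, 42, 47]
  queue [44] -> pop 44, enqueue [none], visited so far: [4, 1, 17, 8, 20, 26, 42, 47, 44]
Result: [4, 1, 17, 8, 20, 26, 42, 47, 44]


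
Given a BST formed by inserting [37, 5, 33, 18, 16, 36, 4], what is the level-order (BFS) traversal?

Tree insertion order: [37, 5, 33, 18, 16, 36, 4]
Tree (level-order array): [37, 5, None, 4, 33, None, None, 18, 36, 16]
BFS from the root, enqueuing left then right child of each popped node:
  queue [37] -> pop 37, enqueue [5], visited so far: [37]
  queue [5] -> pop 5, enqueue [4, 33], visited so far: [37, 5]
  queue [4, 33] -> pop 4, enqueue [none], visited so far: [37, 5, 4]
  queue [33] -> pop 33, enqueue [18, 36], visited so far: [37, 5, 4, 33]
  queue [18, 36] -> pop 18, enqueue [16], visited so far: [37, 5, 4, 33, 18]
  queue [36, 16] -> pop 36, enqueue [none], visited so far: [37, 5, 4, 33, 18, 36]
  queue [16] -> pop 16, enqueue [none], visited so far: [37, 5, 4, 33, 18, 36, 16]
Result: [37, 5, 4, 33, 18, 36, 16]


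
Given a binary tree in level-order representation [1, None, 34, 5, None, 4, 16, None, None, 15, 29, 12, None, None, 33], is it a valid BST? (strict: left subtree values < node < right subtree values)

Level-order array: [1, None, 34, 5, None, 4, 16, None, None, 15, 29, 12, None, None, 33]
Validate using subtree bounds (lo, hi): at each node, require lo < value < hi,
then recurse left with hi=value and right with lo=value.
Preorder trace (stopping at first violation):
  at node 1 with bounds (-inf, +inf): OK
  at node 34 with bounds (1, +inf): OK
  at node 5 with bounds (1, 34): OK
  at node 4 with bounds (1, 5): OK
  at node 16 with bounds (5, 34): OK
  at node 15 with bounds (5, 16): OK
  at node 12 with bounds (5, 15): OK
  at node 29 with bounds (16, 34): OK
  at node 33 with bounds (29, 34): OK
No violation found at any node.
Result: Valid BST


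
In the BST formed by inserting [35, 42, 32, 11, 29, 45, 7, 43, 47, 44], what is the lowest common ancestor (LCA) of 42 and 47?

Tree insertion order: [35, 42, 32, 11, 29, 45, 7, 43, 47, 44]
Tree (level-order array): [35, 32, 42, 11, None, None, 45, 7, 29, 43, 47, None, None, None, None, None, 44]
In a BST, the LCA of p=42, q=47 is the first node v on the
root-to-leaf path with p <= v <= q (go left if both < v, right if both > v).
Walk from root:
  at 35: both 42 and 47 > 35, go right
  at 42: 42 <= 42 <= 47, this is the LCA
LCA = 42


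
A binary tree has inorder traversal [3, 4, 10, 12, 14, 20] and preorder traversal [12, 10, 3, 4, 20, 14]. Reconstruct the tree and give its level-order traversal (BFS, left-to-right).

Inorder:  [3, 4, 10, 12, 14, 20]
Preorder: [12, 10, 3, 4, 20, 14]
Algorithm: preorder visits root first, so consume preorder in order;
for each root, split the current inorder slice at that value into
left-subtree inorder and right-subtree inorder, then recurse.
Recursive splits:
  root=12; inorder splits into left=[3, 4, 10], right=[14, 20]
  root=10; inorder splits into left=[3, 4], right=[]
  root=3; inorder splits into left=[], right=[4]
  root=4; inorder splits into left=[], right=[]
  root=20; inorder splits into left=[14], right=[]
  root=14; inorder splits into left=[], right=[]
Reconstructed level-order: [12, 10, 20, 3, 14, 4]


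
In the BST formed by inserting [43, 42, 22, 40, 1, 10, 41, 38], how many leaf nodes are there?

Tree built from: [43, 42, 22, 40, 1, 10, 41, 38]
Tree (level-order array): [43, 42, None, 22, None, 1, 40, None, 10, 38, 41]
Rule: A leaf has 0 children.
Per-node child counts:
  node 43: 1 child(ren)
  node 42: 1 child(ren)
  node 22: 2 child(ren)
  node 1: 1 child(ren)
  node 10: 0 child(ren)
  node 40: 2 child(ren)
  node 38: 0 child(ren)
  node 41: 0 child(ren)
Matching nodes: [10, 38, 41]
Count of leaf nodes: 3


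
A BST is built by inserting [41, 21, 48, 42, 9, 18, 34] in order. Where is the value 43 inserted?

Starting tree (level order): [41, 21, 48, 9, 34, 42, None, None, 18]
Insertion path: 41 -> 48 -> 42
Result: insert 43 as right child of 42
Final tree (level order): [41, 21, 48, 9, 34, 42, None, None, 18, None, None, None, 43]


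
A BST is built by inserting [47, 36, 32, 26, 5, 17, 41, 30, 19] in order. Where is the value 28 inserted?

Starting tree (level order): [47, 36, None, 32, 41, 26, None, None, None, 5, 30, None, 17, None, None, None, 19]
Insertion path: 47 -> 36 -> 32 -> 26 -> 30
Result: insert 28 as left child of 30
Final tree (level order): [47, 36, None, 32, 41, 26, None, None, None, 5, 30, None, 17, 28, None, None, 19]


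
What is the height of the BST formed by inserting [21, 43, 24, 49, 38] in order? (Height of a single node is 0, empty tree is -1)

Insertion order: [21, 43, 24, 49, 38]
Tree (level-order array): [21, None, 43, 24, 49, None, 38]
Compute height bottom-up (empty subtree = -1):
  height(38) = 1 + max(-1, -1) = 0
  height(24) = 1 + max(-1, 0) = 1
  height(49) = 1 + max(-1, -1) = 0
  height(43) = 1 + max(1, 0) = 2
  height(21) = 1 + max(-1, 2) = 3
Height = 3


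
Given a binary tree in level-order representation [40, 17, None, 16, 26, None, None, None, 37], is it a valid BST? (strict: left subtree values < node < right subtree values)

Level-order array: [40, 17, None, 16, 26, None, None, None, 37]
Validate using subtree bounds (lo, hi): at each node, require lo < value < hi,
then recurse left with hi=value and right with lo=value.
Preorder trace (stopping at first violation):
  at node 40 with bounds (-inf, +inf): OK
  at node 17 with bounds (-inf, 40): OK
  at node 16 with bounds (-inf, 17): OK
  at node 26 with bounds (17, 40): OK
  at node 37 with bounds (26, 40): OK
No violation found at any node.
Result: Valid BST


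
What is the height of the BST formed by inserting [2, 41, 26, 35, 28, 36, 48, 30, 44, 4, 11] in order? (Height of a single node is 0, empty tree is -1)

Insertion order: [2, 41, 26, 35, 28, 36, 48, 30, 44, 4, 11]
Tree (level-order array): [2, None, 41, 26, 48, 4, 35, 44, None, None, 11, 28, 36, None, None, None, None, None, 30]
Compute height bottom-up (empty subtree = -1):
  height(11) = 1 + max(-1, -1) = 0
  height(4) = 1 + max(-1, 0) = 1
  height(30) = 1 + max(-1, -1) = 0
  height(28) = 1 + max(-1, 0) = 1
  height(36) = 1 + max(-1, -1) = 0
  height(35) = 1 + max(1, 0) = 2
  height(26) = 1 + max(1, 2) = 3
  height(44) = 1 + max(-1, -1) = 0
  height(48) = 1 + max(0, -1) = 1
  height(41) = 1 + max(3, 1) = 4
  height(2) = 1 + max(-1, 4) = 5
Height = 5


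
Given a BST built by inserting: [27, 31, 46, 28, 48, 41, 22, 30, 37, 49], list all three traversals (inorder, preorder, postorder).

Tree insertion order: [27, 31, 46, 28, 48, 41, 22, 30, 37, 49]
Tree (level-order array): [27, 22, 31, None, None, 28, 46, None, 30, 41, 48, None, None, 37, None, None, 49]
Inorder (L, root, R): [22, 27, 28, 30, 31, 37, 41, 46, 48, 49]
Preorder (root, L, R): [27, 22, 31, 28, 30, 46, 41, 37, 48, 49]
Postorder (L, R, root): [22, 30, 28, 37, 41, 49, 48, 46, 31, 27]


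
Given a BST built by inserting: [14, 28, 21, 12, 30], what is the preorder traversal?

Tree insertion order: [14, 28, 21, 12, 30]
Tree (level-order array): [14, 12, 28, None, None, 21, 30]
Preorder traversal: [14, 12, 28, 21, 30]


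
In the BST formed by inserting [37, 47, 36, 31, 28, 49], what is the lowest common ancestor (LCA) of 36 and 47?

Tree insertion order: [37, 47, 36, 31, 28, 49]
Tree (level-order array): [37, 36, 47, 31, None, None, 49, 28]
In a BST, the LCA of p=36, q=47 is the first node v on the
root-to-leaf path with p <= v <= q (go left if both < v, right if both > v).
Walk from root:
  at 37: 36 <= 37 <= 47, this is the LCA
LCA = 37


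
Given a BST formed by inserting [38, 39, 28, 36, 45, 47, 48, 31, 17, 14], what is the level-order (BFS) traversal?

Tree insertion order: [38, 39, 28, 36, 45, 47, 48, 31, 17, 14]
Tree (level-order array): [38, 28, 39, 17, 36, None, 45, 14, None, 31, None, None, 47, None, None, None, None, None, 48]
BFS from the root, enqueuing left then right child of each popped node:
  queue [38] -> pop 38, enqueue [28, 39], visited so far: [38]
  queue [28, 39] -> pop 28, enqueue [17, 36], visited so far: [38, 28]
  queue [39, 17, 36] -> pop 39, enqueue [45], visited so far: [38, 28, 39]
  queue [17, 36, 45] -> pop 17, enqueue [14], visited so far: [38, 28, 39, 17]
  queue [36, 45, 14] -> pop 36, enqueue [31], visited so far: [38, 28, 39, 17, 36]
  queue [45, 14, 31] -> pop 45, enqueue [47], visited so far: [38, 28, 39, 17, 36, 45]
  queue [14, 31, 47] -> pop 14, enqueue [none], visited so far: [38, 28, 39, 17, 36, 45, 14]
  queue [31, 47] -> pop 31, enqueue [none], visited so far: [38, 28, 39, 17, 36, 45, 14, 31]
  queue [47] -> pop 47, enqueue [48], visited so far: [38, 28, 39, 17, 36, 45, 14, 31, 47]
  queue [48] -> pop 48, enqueue [none], visited so far: [38, 28, 39, 17, 36, 45, 14, 31, 47, 48]
Result: [38, 28, 39, 17, 36, 45, 14, 31, 47, 48]
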